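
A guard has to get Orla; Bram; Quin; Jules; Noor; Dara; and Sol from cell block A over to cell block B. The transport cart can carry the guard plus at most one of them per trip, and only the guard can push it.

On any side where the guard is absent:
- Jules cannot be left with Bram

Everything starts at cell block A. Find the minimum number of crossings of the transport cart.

Counting alone: the guard can take at most 1 across per trip to cell block B, so moving all 7 needs at least 7 loaded trips out, with a return between consecutive ones — at least 13 crossings.
The plan below uses exactly 13 crossings, so it is optimal:
1. Guard goes to cell block B with Bram.
2. Guard goes back to cell block A alone.
3. Guard goes to cell block B with Orla.
4. Guard goes back to cell block A alone.
5. Guard goes to cell block B with Quin.
6. Guard goes back to cell block A alone.
7. Guard goes to cell block B with Noor.
8. Guard goes back to cell block A alone.
9. Guard goes to cell block B with Dara.
10. Guard goes back to cell block A alone.
11. Guard goes to cell block B with Sol.
12. Guard goes back to cell block A alone.
13. Guard goes to cell block B with Jules.

13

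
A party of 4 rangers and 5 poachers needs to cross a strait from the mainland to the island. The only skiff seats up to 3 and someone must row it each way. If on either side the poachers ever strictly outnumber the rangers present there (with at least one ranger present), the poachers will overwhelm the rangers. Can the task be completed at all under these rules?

No

The poachers already outnumber the rangers at the mainland before anyone moves, so the starting position itself is disallowed.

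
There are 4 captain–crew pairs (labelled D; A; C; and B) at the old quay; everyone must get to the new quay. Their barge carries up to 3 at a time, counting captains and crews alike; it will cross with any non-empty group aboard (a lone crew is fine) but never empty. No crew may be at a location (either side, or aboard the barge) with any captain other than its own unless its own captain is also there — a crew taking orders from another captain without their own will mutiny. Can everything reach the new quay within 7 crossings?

No

Counting alone: each trip to the new quay takes at most 3 across and each return brings at least 1 back, so after t trips out (and t−1 returns) at most 3t − (t−1) of the 8 are across; that first reaches 8 at t = 4, so at least 7 crossings are needed.
The safety rule pushes this higher. Following every safe sequence of crossings, the most of the 8 that can be at the new quay as the barge arrives there on crossing 7 is 7 — never all 8.
So the move cannot be finished within 7 crossings. (The shortest complete plan takes 9:)
1. captain D and crew D cross → the new quay.
2. captain D crosses ← the old quay.
3. captain A, captain D, and crew A cross → the new quay.
4. captain D and crew D cross ← the old quay.
5. captain B, captain C, and captain D cross → the new quay.
6. crew A crosses ← the old quay.
7. crew A and crew D cross → the new quay.
8. crew D crosses ← the old quay.
9. crew B, crew C, and crew D cross → the new quay.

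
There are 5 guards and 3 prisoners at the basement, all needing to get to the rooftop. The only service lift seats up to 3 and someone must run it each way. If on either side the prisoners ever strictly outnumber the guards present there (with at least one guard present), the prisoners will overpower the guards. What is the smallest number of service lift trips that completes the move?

7

Counting alone: each trip to the rooftop takes at most 3 across and each return brings at least 1 back, so after t trips out (and t−1 returns) at most 3t − (t−1) of the 8 are across; that first reaches 8 at t = 4, so at least 7 crossings are needed.
The plan below uses exactly 7 crossings, so it is optimal:
1. 2 prisoners → the rooftop.  (the basement: 5G 1P; the rooftop: 0G 2P)
2. 1 prisoner ← the basement.  (the basement: 5G 2P; the rooftop: 0G 1P)
3. 2 guards and 1 prisoner → the rooftop.  (the basement: 3G 1P; the rooftop: 2G 2P)
4. 1 prisoner ← the basement.  (the basement: 3G 2P; the rooftop: 2G 1P)
5. 1 guard and 2 prisoners → the rooftop.  (the basement: 2G 0P; the rooftop: 3G 3P)
6. 1 prisoner ← the basement.  (the basement: 2G 1P; the rooftop: 3G 2P)
7. 2 guards and 1 prisoner → the rooftop.  (the basement: 0G 0P; the rooftop: 5G 3P)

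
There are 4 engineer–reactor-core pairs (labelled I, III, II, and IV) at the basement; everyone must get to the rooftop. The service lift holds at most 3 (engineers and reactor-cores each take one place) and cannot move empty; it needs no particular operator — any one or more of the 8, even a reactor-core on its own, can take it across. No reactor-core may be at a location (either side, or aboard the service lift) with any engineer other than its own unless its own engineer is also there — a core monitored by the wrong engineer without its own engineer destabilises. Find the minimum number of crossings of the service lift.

Counting alone: each trip to the rooftop takes at most 3 across and each return brings at least 1 back, so after t trips out (and t−1 returns) at most 3t − (t−1) of the 8 are across; that first reaches 8 at t = 4, so at least 7 crossings are needed.
The safety rule pushes this higher. Following every safe sequence of crossings, the most of the 8 that can be at the rooftop as the service lift arrives there on crossing 7 is 7 — never all 8.
So no plan with fewer than 9 crossings exists, and this one achieves 9:
1. engineer I and reactor-core I cross → the rooftop.
2. engineer I crosses ← the basement.
3. engineer I, engineer III, and reactor-core III cross → the rooftop.
4. engineer I and reactor-core I cross ← the basement.
5. engineer I, engineer II, and engineer IV cross → the rooftop.
6. reactor-core III crosses ← the basement.
7. reactor-core I and reactor-core III cross → the rooftop.
8. reactor-core I crosses ← the basement.
9. reactor-core I, reactor-core II, and reactor-core IV cross → the rooftop.

9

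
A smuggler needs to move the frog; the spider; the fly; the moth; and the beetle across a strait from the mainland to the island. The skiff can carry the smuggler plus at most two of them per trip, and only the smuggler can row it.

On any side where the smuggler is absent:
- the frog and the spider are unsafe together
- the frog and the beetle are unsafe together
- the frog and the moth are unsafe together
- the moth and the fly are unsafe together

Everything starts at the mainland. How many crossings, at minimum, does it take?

5

Counting alone: the smuggler can take at most 2 across per trip to the island, so moving all 5 needs at least 3 loaded trips out, with a return between consecutive ones — at least 5 crossings.
The plan below uses exactly 5 crossings, so it is optimal:
1. Smuggler goes to the island with the fly and the frog.
2. Smuggler goes back to the mainland alone.
3. Smuggler goes to the island with the beetle and the spider.
4. Smuggler goes back to the mainland with the frog.
5. Smuggler goes to the island with the frog and the moth.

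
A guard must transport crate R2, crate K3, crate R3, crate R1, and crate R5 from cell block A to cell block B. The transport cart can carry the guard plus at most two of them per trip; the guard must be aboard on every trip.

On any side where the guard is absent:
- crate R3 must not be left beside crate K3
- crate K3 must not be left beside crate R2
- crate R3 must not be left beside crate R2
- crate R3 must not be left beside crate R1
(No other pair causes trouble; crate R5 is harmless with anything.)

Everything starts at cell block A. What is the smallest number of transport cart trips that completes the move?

Counting alone: the guard can take at most 2 across per trip to cell block B, so moving all 5 needs at least 3 loaded trips out, with a return between consecutive ones — at least 5 crossings.
The safety rule pushes this higher. Following every safe sequence of crossings, the most of the 5 that can be at cell block B as the transport cart arrives there on crossing 5 is 4 — never all 5.
So no plan with fewer than 7 crossings exists, and this one achieves 7:
1. Guard goes to cell block B with crate R2 and crate R3.  [cell block A: crate K3, crate R1, crate R5 | cell block B: crate R2, crate R3]
2. Guard goes back to cell block A with crate R2.  [cell block A: crate K3, crate R1, crate R2, crate R5 | cell block B: crate R3]
3. Guard goes to cell block B with crate R1 and crate R2.  [cell block A: crate K3, crate R5 | cell block B: crate R1, crate R2, crate R3]
4. Guard goes back to cell block A with crate R3.  [cell block A: crate K3, crate R3, crate R5 | cell block B: crate R1, crate R2]
5. Guard goes to cell block B with crate K3 and crate R5.  [cell block A: crate R3 | cell block B: crate K3, crate R1, crate R2, crate R5]
6. Guard goes back to cell block A with crate R2.  [cell block A: crate R2, crate R3 | cell block B: crate K3, crate R1, crate R5]
7. Guard goes to cell block B with crate R2 and crate R3.  [cell block A: — | cell block B: crate K3, crate R1, crate R2, crate R3, crate R5]

7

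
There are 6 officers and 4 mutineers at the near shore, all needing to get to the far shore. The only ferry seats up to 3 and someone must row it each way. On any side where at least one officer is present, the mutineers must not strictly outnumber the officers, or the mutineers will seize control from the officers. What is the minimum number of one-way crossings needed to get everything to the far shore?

Counting alone: each trip to the far shore takes at most 3 across and each return brings at least 1 back, so after t trips out (and t−1 returns) at most 3t − (t−1) of the 10 are across; that first reaches 10 at t = 5, so at least 9 crossings are needed.
The plan below uses exactly 9 crossings, so it is optimal:
1. 2 mutineers → the far shore.  (the near shore: 6O 2M; the far shore: 0O 2M)
2. 1 mutineer ← the near shore.  (the near shore: 6O 3M; the far shore: 0O 1M)
3. 3 mutineers → the far shore.  (the near shore: 6O 0M; the far shore: 0O 4M)
4. 1 mutineer ← the near shore.  (the near shore: 6O 1M; the far shore: 0O 3M)
5. 3 officers → the far shore.  (the near shore: 3O 1M; the far shore: 3O 3M)
6. 1 mutineer ← the near shore.  (the near shore: 3O 2M; the far shore: 3O 2M)
7. 1 officer and 2 mutineers → the far shore.  (the near shore: 2O 0M; the far shore: 4O 4M)
8. 1 mutineer ← the near shore.  (the near shore: 2O 1M; the far shore: 4O 3M)
9. 2 officers and 1 mutineer → the far shore.  (the near shore: 0O 0M; the far shore: 6O 4M)

9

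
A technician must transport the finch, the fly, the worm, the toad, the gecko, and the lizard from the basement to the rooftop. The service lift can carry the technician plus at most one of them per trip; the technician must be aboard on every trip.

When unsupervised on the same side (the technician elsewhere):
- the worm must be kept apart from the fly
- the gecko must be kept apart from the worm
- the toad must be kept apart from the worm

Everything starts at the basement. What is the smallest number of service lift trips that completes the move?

Following every safe sequence of crossings from the start, the most of the 6 that can be at the rooftop as the service lift arrives there on crossings 1, 3, 5, 7 is 1, 2, 3, 4 respectively; the best ever achieved is 4 of 6.
From crossing 9 on, no configuration arises that was not already reachable earlier: only 36 distinct safe configurations (who is on which side, and where the service lift is) can ever be reached, none of them has everyone across, and every continuation just revisits them. So no valid plan exists.

impossible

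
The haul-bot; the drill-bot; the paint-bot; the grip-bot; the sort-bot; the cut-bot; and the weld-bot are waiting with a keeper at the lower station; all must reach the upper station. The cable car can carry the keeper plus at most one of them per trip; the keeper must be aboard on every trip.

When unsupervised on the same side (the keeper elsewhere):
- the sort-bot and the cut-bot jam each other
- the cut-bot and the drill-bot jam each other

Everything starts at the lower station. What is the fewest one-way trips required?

15

Counting alone: the keeper can take at most 1 across per trip to the upper station, so moving all 7 needs at least 7 loaded trips out, with a return between consecutive ones — at least 13 crossings.
The safety rule pushes this higher. Following every safe sequence of crossings, the most of the 7 that can be at the upper station as the cable car arrives there on crossing 13 is 6 — never all 7.
So no plan with fewer than 15 crossings exists, and this one achieves 15:
1. Keeper goes to the upper station with the cut-bot.  [the lower station: the drill-bot, the grip-bot, the haul-bot, the paint-bot, the sort-bot, the weld-bot | the upper station: the cut-bot]
2. Keeper goes back to the lower station alone.  [the lower station: the drill-bot, the grip-bot, the haul-bot, the paint-bot, the sort-bot, the weld-bot | the upper station: the cut-bot]
3. Keeper goes to the upper station with the haul-bot.  [the lower station: the drill-bot, the grip-bot, the paint-bot, the sort-bot, the weld-bot | the upper station: the cut-bot, the haul-bot]
4. Keeper goes back to the lower station alone.  [the lower station: the drill-bot, the grip-bot, the paint-bot, the sort-bot, the weld-bot | the upper station: the cut-bot, the haul-bot]
5. Keeper goes to the upper station with the drill-bot.  [the lower station: the grip-bot, the paint-bot, the sort-bot, the weld-bot | the upper station: the cut-bot, the drill-bot, the haul-bot]
6. Keeper goes back to the lower station with the cut-bot.  [the lower station: the cut-bot, the grip-bot, the paint-bot, the sort-bot, the weld-bot | the upper station: the drill-bot, the haul-bot]
7. Keeper goes to the upper station with the sort-bot.  [the lower station: the cut-bot, the grip-bot, the paint-bot, the weld-bot | the upper station: the drill-bot, the haul-bot, the sort-bot]
8. Keeper goes back to the lower station alone.  [the lower station: the cut-bot, the grip-bot, the paint-bot, the weld-bot | the upper station: the drill-bot, the haul-bot, the sort-bot]
9. Keeper goes to the upper station with the paint-bot.  [the lower station: the cut-bot, the grip-bot, the weld-bot | the upper station: the drill-bot, the haul-bot, the paint-bot, the sort-bot]
10. Keeper goes back to the lower station alone.  [the lower station: the cut-bot, the grip-bot, the weld-bot | the upper station: the drill-bot, the haul-bot, the paint-bot, the sort-bot]
11. Keeper goes to the upper station with the grip-bot.  [the lower station: the cut-bot, the weld-bot | the upper station: the drill-bot, the grip-bot, the haul-bot, the paint-bot, the sort-bot]
12. Keeper goes back to the lower station alone.  [the lower station: the cut-bot, the weld-bot | the upper station: the drill-bot, the grip-bot, the haul-bot, the paint-bot, the sort-bot]
13. Keeper goes to the upper station with the weld-bot.  [the lower station: the cut-bot | the upper station: the drill-bot, the grip-bot, the haul-bot, the paint-bot, the sort-bot, the weld-bot]
14. Keeper goes back to the lower station alone.  [the lower station: the cut-bot | the upper station: the drill-bot, the grip-bot, the haul-bot, the paint-bot, the sort-bot, the weld-bot]
15. Keeper goes to the upper station with the cut-bot.  [the lower station: — | the upper station: the cut-bot, the drill-bot, the grip-bot, the haul-bot, the paint-bot, the sort-bot, the weld-bot]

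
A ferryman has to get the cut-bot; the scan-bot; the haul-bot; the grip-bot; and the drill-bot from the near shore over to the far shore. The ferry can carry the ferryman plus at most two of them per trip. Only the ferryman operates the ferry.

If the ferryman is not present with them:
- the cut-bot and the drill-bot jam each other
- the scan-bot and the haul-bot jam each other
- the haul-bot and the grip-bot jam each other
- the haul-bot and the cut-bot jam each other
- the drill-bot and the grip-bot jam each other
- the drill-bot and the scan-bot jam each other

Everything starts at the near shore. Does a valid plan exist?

1. Ferryman goes to the far shore with the drill-bot and the haul-bot.
2. Ferryman goes back to the near shore alone.
3. Ferryman goes to the far shore with the cut-bot.
4. Ferryman goes back to the near shore with the drill-bot and the haul-bot.
5. Ferryman goes to the far shore with the grip-bot and the scan-bot.
6. Ferryman goes back to the near shore alone.
7. Ferryman goes to the far shore with the drill-bot and the haul-bot.

Yes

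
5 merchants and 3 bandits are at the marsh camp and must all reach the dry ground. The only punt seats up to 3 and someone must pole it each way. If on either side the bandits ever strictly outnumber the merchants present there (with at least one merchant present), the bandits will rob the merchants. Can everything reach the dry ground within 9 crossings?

Yes — this plan uses 7 crossings (≤ 9):
1. 2 bandits → the dry ground.  (the marsh camp: 5M 1B; the dry ground: 0M 2B)
2. 1 bandit ← the marsh camp.  (the marsh camp: 5M 2B; the dry ground: 0M 1B)
3. 2 merchants and 1 bandit → the dry ground.  (the marsh camp: 3M 1B; the dry ground: 2M 2B)
4. 1 bandit ← the marsh camp.  (the marsh camp: 3M 2B; the dry ground: 2M 1B)
5. 1 merchant and 2 bandits → the dry ground.  (the marsh camp: 2M 0B; the dry ground: 3M 3B)
6. 1 bandit ← the marsh camp.  (the marsh camp: 2M 1B; the dry ground: 3M 2B)
7. 2 merchants and 1 bandit → the dry ground.  (the marsh camp: 0M 0B; the dry ground: 5M 3B)

Yes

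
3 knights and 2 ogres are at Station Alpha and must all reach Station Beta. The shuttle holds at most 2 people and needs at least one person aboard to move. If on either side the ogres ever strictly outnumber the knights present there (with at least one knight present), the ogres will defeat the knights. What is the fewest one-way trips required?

Counting alone: each trip to Station Beta takes at most 2 across and each return brings at least 1 back, so after t trips out (and t−1 returns) at most 2t − (t−1) of the 5 are across; that first reaches 5 at t = 4, so at least 7 crossings are needed.
The plan below uses exactly 7 crossings, so it is optimal:
1. 2 ogres → Station Beta.  (Station Alpha: 3K 0O; Station Beta: 0K 2O)
2. 1 ogre ← Station Alpha.  (Station Alpha: 3K 1O; Station Beta: 0K 1O)
3. 2 knights → Station Beta.  (Station Alpha: 1K 1O; Station Beta: 2K 1O)
4. 1 knight ← Station Alpha.  (Station Alpha: 2K 1O; Station Beta: 1K 1O)
5. 1 knight and 1 ogre → Station Beta.  (Station Alpha: 1K 0O; Station Beta: 2K 2O)
6. 1 ogre ← Station Alpha.  (Station Alpha: 1K 1O; Station Beta: 2K 1O)
7. 1 knight and 1 ogre → Station Beta.  (Station Alpha: 0K 0O; Station Beta: 3K 2O)

7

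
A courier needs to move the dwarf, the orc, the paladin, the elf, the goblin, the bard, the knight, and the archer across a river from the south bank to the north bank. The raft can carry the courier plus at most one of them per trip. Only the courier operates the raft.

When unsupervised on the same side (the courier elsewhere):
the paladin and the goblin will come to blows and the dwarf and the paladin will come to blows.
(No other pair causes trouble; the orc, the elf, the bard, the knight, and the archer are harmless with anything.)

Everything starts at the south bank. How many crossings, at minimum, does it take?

Counting alone: the courier can take at most 1 across per trip to the north bank, so moving all 8 needs at least 8 loaded trips out, with a return between consecutive ones — at least 15 crossings.
The safety rule pushes this higher. Following every safe sequence of crossings, the most of the 8 that can be at the north bank as the raft arrives there on crossing 15 is 7 — never all 8.
So no plan with fewer than 17 crossings exists, and this one achieves 17:
1. Courier goes to the north bank with the paladin.
2. Courier goes back to the south bank alone.
3. Courier goes to the north bank with the dwarf.
4. Courier goes back to the south bank with the paladin.
5. Courier goes to the north bank with the goblin.
6. Courier goes back to the south bank alone.
7. Courier goes to the north bank with the orc.
8. Courier goes back to the south bank alone.
9. Courier goes to the north bank with the elf.
10. Courier goes back to the south bank alone.
11. Courier goes to the north bank with the bard.
12. Courier goes back to the south bank alone.
13. Courier goes to the north bank with the knight.
14. Courier goes back to the south bank alone.
15. Courier goes to the north bank with the archer.
16. Courier goes back to the south bank alone.
17. Courier goes to the north bank with the paladin.

17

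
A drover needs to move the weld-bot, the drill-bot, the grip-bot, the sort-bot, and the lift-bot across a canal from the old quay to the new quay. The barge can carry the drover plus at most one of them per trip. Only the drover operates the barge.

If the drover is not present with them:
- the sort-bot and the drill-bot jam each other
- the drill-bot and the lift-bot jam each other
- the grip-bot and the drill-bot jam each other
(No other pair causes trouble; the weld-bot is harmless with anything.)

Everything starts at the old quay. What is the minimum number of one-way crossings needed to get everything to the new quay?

impossible

Following every safe sequence of crossings from the start, the most of the 5 that can be at the new quay as the barge arrives there on crossings 1, 3, 5 is 1, 2, 3 respectively; the best ever achieved is 3 of 5.
From crossing 7 on, no configuration arises that was not already reachable earlier: only 18 distinct safe configurations (who is on which side, and where the barge is) can ever be reached, none of them has everyone across, and every continuation just revisits them. So no valid plan exists.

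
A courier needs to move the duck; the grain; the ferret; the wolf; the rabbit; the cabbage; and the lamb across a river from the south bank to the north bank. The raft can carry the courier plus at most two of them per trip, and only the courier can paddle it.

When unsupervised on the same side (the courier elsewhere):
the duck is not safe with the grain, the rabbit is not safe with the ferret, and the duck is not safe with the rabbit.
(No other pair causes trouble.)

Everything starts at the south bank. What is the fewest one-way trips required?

Counting alone: the courier can take at most 2 across per trip to the north bank, so moving all 7 needs at least 4 loaded trips out, with a return between consecutive ones — at least 7 crossings.
The plan below uses exactly 7 crossings, so it is optimal:
1. Courier goes to the north bank with the duck and the ferret.
2. Courier goes back to the south bank alone.
3. Courier goes to the north bank with the wolf.
4. Courier goes back to the south bank alone.
5. Courier goes to the north bank with the cabbage and the lamb.
6. Courier goes back to the south bank alone.
7. Courier goes to the north bank with the grain and the rabbit.

7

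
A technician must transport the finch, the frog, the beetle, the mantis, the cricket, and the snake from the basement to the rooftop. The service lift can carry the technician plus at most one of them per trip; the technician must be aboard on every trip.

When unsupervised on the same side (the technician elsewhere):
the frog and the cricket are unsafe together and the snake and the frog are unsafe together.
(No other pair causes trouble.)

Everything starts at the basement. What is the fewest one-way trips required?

Counting alone: the technician can take at most 1 across per trip to the rooftop, so moving all 6 needs at least 6 loaded trips out, with a return between consecutive ones — at least 11 crossings.
The safety rule pushes this higher. Following every safe sequence of crossings, the most of the 6 that can be at the rooftop as the service lift arrives there on crossing 11 is 5 — never all 6.
So no plan with fewer than 13 crossings exists, and this one achieves 13:
1. Technician goes to the rooftop with the frog.  [the basement: the beetle, the cricket, the finch, the mantis, the snake | the rooftop: the frog]
2. Technician goes back to the basement alone.  [the basement: the beetle, the cricket, the finch, the mantis, the snake | the rooftop: the frog]
3. Technician goes to the rooftop with the finch.  [the basement: the beetle, the cricket, the mantis, the snake | the rooftop: the finch, the frog]
4. Technician goes back to the basement alone.  [the basement: the beetle, the cricket, the mantis, the snake | the rooftop: the finch, the frog]
5. Technician goes to the rooftop with the beetle.  [the basement: the cricket, the mantis, the snake | the rooftop: the beetle, the finch, the frog]
6. Technician goes back to the basement alone.  [the basement: the cricket, the mantis, the snake | the rooftop: the beetle, the finch, the frog]
7. Technician goes to the rooftop with the mantis.  [the basement: the cricket, the snake | the rooftop: the beetle, the finch, the frog, the mantis]
8. Technician goes back to the basement alone.  [the basement: the cricket, the snake | the rooftop: the beetle, the finch, the frog, the mantis]
9. Technician goes to the rooftop with the cricket.  [the basement: the snake | the rooftop: the beetle, the cricket, the finch, the frog, the mantis]
10. Technician goes back to the basement with the frog.  [the basement: the frog, the snake | the rooftop: the beetle, the cricket, the finch, the mantis]
11. Technician goes to the rooftop with the snake.  [the basement: the frog | the rooftop: the beetle, the cricket, the finch, the mantis, the snake]
12. Technician goes back to the basement alone.  [the basement: the frog | the rooftop: the beetle, the cricket, the finch, the mantis, the snake]
13. Technician goes to the rooftop with the frog.  [the basement: — | the rooftop: the beetle, the cricket, the finch, the frog, the mantis, the snake]

13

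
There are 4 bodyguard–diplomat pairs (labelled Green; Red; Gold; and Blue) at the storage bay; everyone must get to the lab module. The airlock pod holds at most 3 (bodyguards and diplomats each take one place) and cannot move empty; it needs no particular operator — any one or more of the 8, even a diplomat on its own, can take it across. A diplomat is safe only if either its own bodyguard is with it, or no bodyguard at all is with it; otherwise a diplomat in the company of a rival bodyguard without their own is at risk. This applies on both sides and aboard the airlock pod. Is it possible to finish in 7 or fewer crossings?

Counting alone: each trip to the lab module takes at most 3 across and each return brings at least 1 back, so after t trips out (and t−1 returns) at most 3t − (t−1) of the 8 are across; that first reaches 8 at t = 4, so at least 7 crossings are needed.
The safety rule pushes this higher. Following every safe sequence of crossings, the most of the 8 that can be at the lab module as the airlock pod arrives there on crossing 7 is 7 — never all 8.
So the move cannot be finished within 7 crossings. (The shortest complete plan takes 9:)
1. bodyguard Green and diplomat Green cross → the lab module.
2. bodyguard Green crosses ← the storage bay.
3. bodyguard Green, bodyguard Red, and diplomat Red cross → the lab module.
4. bodyguard Green and diplomat Green cross ← the storage bay.
5. bodyguard Blue, bodyguard Gold, and bodyguard Green cross → the lab module.
6. diplomat Red crosses ← the storage bay.
7. diplomat Green and diplomat Red cross → the lab module.
8. diplomat Green crosses ← the storage bay.
9. diplomat Blue, diplomat Gold, and diplomat Green cross → the lab module.

No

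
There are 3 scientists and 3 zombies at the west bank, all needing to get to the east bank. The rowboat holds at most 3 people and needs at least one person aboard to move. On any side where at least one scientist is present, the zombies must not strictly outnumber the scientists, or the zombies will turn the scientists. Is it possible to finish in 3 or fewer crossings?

Counting alone: each trip to the east bank takes at most 3 across and each return brings at least 1 back, so after t trips out (and t−1 returns) at most 3t − (t−1) of the 6 are across; that first reaches 6 at t = 3, so at least 5 crossings are needed.
Since 3 < 5, 3 crossings cannot be enough. (The shortest complete plan in fact takes 5:)
1. 2 zombies → the east bank.  (the west bank: 3S 1Z; the east bank: 0S 2Z)
2. 1 zombie ← the west bank.  (the west bank: 3S 2Z; the east bank: 0S 1Z)
3. 3 scientists → the east bank.  (the west bank: 0S 2Z; the east bank: 3S 1Z)
4. 1 zombie ← the west bank.  (the west bank: 0S 3Z; the east bank: 3S 0Z)
5. 3 zombies → the east bank.  (the west bank: 0S 0Z; the east bank: 3S 3Z)

No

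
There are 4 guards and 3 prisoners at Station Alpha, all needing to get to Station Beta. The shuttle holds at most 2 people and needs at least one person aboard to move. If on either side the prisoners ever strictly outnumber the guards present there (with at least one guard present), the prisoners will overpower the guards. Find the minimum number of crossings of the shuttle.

11

Counting alone: each trip to Station Beta takes at most 2 across and each return brings at least 1 back, so after t trips out (and t−1 returns) at most 2t − (t−1) of the 7 are across; that first reaches 7 at t = 6, so at least 11 crossings are needed.
The plan below uses exactly 11 crossings, so it is optimal:
1. 2 prisoners → Station Beta.  (Station Alpha: 4G 1P; Station Beta: 0G 2P)
2. 1 prisoner ← Station Alpha.  (Station Alpha: 4G 2P; Station Beta: 0G 1P)
3. 2 prisoners → Station Beta.  (Station Alpha: 4G 0P; Station Beta: 0G 3P)
4. 1 prisoner ← Station Alpha.  (Station Alpha: 4G 1P; Station Beta: 0G 2P)
5. 2 guards → Station Beta.  (Station Alpha: 2G 1P; Station Beta: 2G 2P)
6. 1 prisoner ← Station Alpha.  (Station Alpha: 2G 2P; Station Beta: 2G 1P)
7. 1 guard and 1 prisoner → Station Beta.  (Station Alpha: 1G 1P; Station Beta: 3G 2P)
8. 1 guard ← Station Alpha.  (Station Alpha: 2G 1P; Station Beta: 2G 2P)
9. 1 guard and 1 prisoner → Station Beta.  (Station Alpha: 1G 0P; Station Beta: 3G 3P)
10. 1 prisoner ← Station Alpha.  (Station Alpha: 1G 1P; Station Beta: 3G 2P)
11. 1 guard and 1 prisoner → Station Beta.  (Station Alpha: 0G 0P; Station Beta: 4G 3P)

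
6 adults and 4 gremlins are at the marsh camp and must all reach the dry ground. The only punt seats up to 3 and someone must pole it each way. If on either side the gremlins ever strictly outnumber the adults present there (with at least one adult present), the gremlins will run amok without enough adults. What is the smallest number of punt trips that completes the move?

Counting alone: each trip to the dry ground takes at most 3 across and each return brings at least 1 back, so after t trips out (and t−1 returns) at most 3t − (t−1) of the 10 are across; that first reaches 10 at t = 5, so at least 9 crossings are needed.
The plan below uses exactly 9 crossings, so it is optimal:
1. 2 gremlins → the dry ground.  (the marsh camp: 6A 2G; the dry ground: 0A 2G)
2. 1 gremlin ← the marsh camp.  (the marsh camp: 6A 3G; the dry ground: 0A 1G)
3. 3 gremlins → the dry ground.  (the marsh camp: 6A 0G; the dry ground: 0A 4G)
4. 1 gremlin ← the marsh camp.  (the marsh camp: 6A 1G; the dry ground: 0A 3G)
5. 3 adults → the dry ground.  (the marsh camp: 3A 1G; the dry ground: 3A 3G)
6. 1 gremlin ← the marsh camp.  (the marsh camp: 3A 2G; the dry ground: 3A 2G)
7. 1 adult and 2 gremlins → the dry ground.  (the marsh camp: 2A 0G; the dry ground: 4A 4G)
8. 1 gremlin ← the marsh camp.  (the marsh camp: 2A 1G; the dry ground: 4A 3G)
9. 2 adults and 1 gremlin → the dry ground.  (the marsh camp: 0A 0G; the dry ground: 6A 4G)

9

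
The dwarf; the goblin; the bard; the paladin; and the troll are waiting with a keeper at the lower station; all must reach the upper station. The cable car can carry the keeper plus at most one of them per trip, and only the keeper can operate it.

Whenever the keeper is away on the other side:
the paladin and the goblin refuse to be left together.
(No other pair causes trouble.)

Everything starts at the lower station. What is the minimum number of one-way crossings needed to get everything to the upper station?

9

Counting alone: the keeper can take at most 1 across per trip to the upper station, so moving all 5 needs at least 5 loaded trips out, with a return between consecutive ones — at least 9 crossings.
The plan below uses exactly 9 crossings, so it is optimal:
1. Keeper goes to the upper station with the goblin.  [the lower station: the bard, the dwarf, the paladin, the troll | the upper station: the goblin]
2. Keeper goes back to the lower station alone.  [the lower station: the bard, the dwarf, the paladin, the troll | the upper station: the goblin]
3. Keeper goes to the upper station with the dwarf.  [the lower station: the bard, the paladin, the troll | the upper station: the dwarf, the goblin]
4. Keeper goes back to the lower station alone.  [the lower station: the bard, the paladin, the troll | the upper station: the dwarf, the goblin]
5. Keeper goes to the upper station with the bard.  [the lower station: the paladin, the troll | the upper station: the bard, the dwarf, the goblin]
6. Keeper goes back to the lower station alone.  [the lower station: the paladin, the troll | the upper station: the bard, the dwarf, the goblin]
7. Keeper goes to the upper station with the troll.  [the lower station: the paladin | the upper station: the bard, the dwarf, the goblin, the troll]
8. Keeper goes back to the lower station alone.  [the lower station: the paladin | the upper station: the bard, the dwarf, the goblin, the troll]
9. Keeper goes to the upper station with the paladin.  [the lower station: — | the upper station: the bard, the dwarf, the goblin, the paladin, the troll]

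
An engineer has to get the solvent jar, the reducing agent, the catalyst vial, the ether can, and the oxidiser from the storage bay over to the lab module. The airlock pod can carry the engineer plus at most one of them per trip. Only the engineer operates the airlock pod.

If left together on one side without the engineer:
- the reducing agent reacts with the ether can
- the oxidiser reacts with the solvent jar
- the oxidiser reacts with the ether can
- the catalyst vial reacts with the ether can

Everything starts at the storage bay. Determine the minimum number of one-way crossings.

impossible

Whatever the first load, the items left behind include a forbidden pair without the engineer. No opening move is safe, so no plan exists.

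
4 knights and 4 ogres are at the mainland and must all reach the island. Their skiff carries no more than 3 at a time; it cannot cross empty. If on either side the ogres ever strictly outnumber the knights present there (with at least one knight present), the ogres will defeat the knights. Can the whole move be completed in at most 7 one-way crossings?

No

Counting alone: each trip to the island takes at most 3 across and each return brings at least 1 back, so after t trips out (and t−1 returns) at most 3t − (t−1) of the 8 are across; that first reaches 8 at t = 4, so at least 7 crossings are needed.
The safety rule pushes this higher. Following every safe sequence of crossings, the most of the 8 that can be at the island as the skiff arrives there on crossing 7 is 7 — never all 8.
So the move cannot be finished within 7 crossings. (The shortest complete plan takes 9:)
1. 2 ogres → the island.  (the mainland: 4K 2O; the island: 0K 2O)
2. 1 ogre ← the mainland.  (the mainland: 4K 3O; the island: 0K 1O)
3. 3 ogres → the island.  (the mainland: 4K 0O; the island: 0K 4O)
4. 1 ogre ← the mainland.  (the mainland: 4K 1O; the island: 0K 3O)
5. 3 knights → the island.  (the mainland: 1K 1O; the island: 3K 3O)
6. 1 knight and 1 ogre ← the mainland.  (the mainland: 2K 2O; the island: 2K 2O)
7. 2 knights → the island.  (the mainland: 0K 2O; the island: 4K 2O)
8. 1 ogre ← the mainland.  (the mainland: 0K 3O; the island: 4K 1O)
9. 3 ogres → the island.  (the mainland: 0K 0O; the island: 4K 4O)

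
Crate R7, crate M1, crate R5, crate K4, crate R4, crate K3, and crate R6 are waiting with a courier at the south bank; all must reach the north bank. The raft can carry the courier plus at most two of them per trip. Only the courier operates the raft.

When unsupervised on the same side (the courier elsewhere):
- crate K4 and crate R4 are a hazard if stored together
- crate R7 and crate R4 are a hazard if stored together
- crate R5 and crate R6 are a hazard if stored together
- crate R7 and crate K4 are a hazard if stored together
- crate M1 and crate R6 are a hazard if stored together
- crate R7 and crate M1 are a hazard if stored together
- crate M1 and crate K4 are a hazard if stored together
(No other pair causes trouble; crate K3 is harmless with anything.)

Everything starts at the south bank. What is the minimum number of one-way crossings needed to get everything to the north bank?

Whatever the first load, the items left behind include a forbidden pair without the courier. No opening move is safe, so no plan exists.

impossible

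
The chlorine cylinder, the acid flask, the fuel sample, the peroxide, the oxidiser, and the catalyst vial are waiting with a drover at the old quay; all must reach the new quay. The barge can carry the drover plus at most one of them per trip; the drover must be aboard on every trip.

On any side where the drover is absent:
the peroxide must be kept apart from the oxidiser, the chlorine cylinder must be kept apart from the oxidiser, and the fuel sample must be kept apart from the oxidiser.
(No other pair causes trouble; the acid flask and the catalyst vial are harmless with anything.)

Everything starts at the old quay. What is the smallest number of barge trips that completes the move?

Following every safe sequence of crossings from the start, the most of the 6 that can be at the new quay as the barge arrives there on crossings 1, 3, 5, 7 is 1, 2, 3, 4 respectively; the best ever achieved is 4 of 6.
From crossing 9 on, no configuration arises that was not already reachable earlier: only 36 distinct safe configurations (who is on which side, and where the barge is) can ever be reached, none of them has everyone across, and every continuation just revisits them. So no valid plan exists.

impossible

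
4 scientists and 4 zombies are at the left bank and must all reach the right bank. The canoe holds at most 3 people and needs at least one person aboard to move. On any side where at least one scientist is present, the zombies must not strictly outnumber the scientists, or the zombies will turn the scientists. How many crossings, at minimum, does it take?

9

Counting alone: each trip to the right bank takes at most 3 across and each return brings at least 1 back, so after t trips out (and t−1 returns) at most 3t − (t−1) of the 8 are across; that first reaches 8 at t = 4, so at least 7 crossings are needed.
The safety rule pushes this higher. Following every safe sequence of crossings, the most of the 8 that can be at the right bank as the canoe arrives there on crossing 7 is 7 — never all 8.
So no plan with fewer than 9 crossings exists, and this one achieves 9:
1. 2 zombies → the right bank.  (the left bank: 4S 2Z; the right bank: 0S 2Z)
2. 1 zombie ← the left bank.  (the left bank: 4S 3Z; the right bank: 0S 1Z)
3. 3 zombies → the right bank.  (the left bank: 4S 0Z; the right bank: 0S 4Z)
4. 1 zombie ← the left bank.  (the left bank: 4S 1Z; the right bank: 0S 3Z)
5. 3 scientists → the right bank.  (the left bank: 1S 1Z; the right bank: 3S 3Z)
6. 1 scientist and 1 zombie ← the left bank.  (the left bank: 2S 2Z; the right bank: 2S 2Z)
7. 2 scientists → the right bank.  (the left bank: 0S 2Z; the right bank: 4S 2Z)
8. 1 zombie ← the left bank.  (the left bank: 0S 3Z; the right bank: 4S 1Z)
9. 3 zombies → the right bank.  (the left bank: 0S 0Z; the right bank: 4S 4Z)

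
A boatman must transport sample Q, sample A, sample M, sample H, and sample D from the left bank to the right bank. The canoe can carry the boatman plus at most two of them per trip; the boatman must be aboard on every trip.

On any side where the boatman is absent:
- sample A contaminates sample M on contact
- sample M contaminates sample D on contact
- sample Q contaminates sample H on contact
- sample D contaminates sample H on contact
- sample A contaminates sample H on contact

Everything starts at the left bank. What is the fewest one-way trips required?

7

Counting alone: the boatman can take at most 2 across per trip to the right bank, so moving all 5 needs at least 3 loaded trips out, with a return between consecutive ones — at least 5 crossings.
The safety rule pushes this higher. Following every safe sequence of crossings, the most of the 5 that can be at the right bank as the canoe arrives there on crossing 5 is 4 — never all 5.
So no plan with fewer than 7 crossings exists, and this one achieves 7:
1. Boatman goes to the right bank with sample H and sample M.  [the left bank: sample A, sample D, sample Q | the right bank: sample H, sample M]
2. Boatman goes back to the left bank alone.  [the left bank: sample A, sample D, sample Q | the right bank: sample H, sample M]
3. Boatman goes to the right bank with sample Q.  [the left bank: sample A, sample D | the right bank: sample H, sample M, sample Q]
4. Boatman goes back to the left bank with sample H.  [the left bank: sample A, sample D, sample H | the right bank: sample M, sample Q]
5. Boatman goes to the right bank with sample A and sample D.  [the left bank: sample H | the right bank: sample A, sample D, sample M, sample Q]
6. Boatman goes back to the left bank with sample M.  [the left bank: sample H, sample M | the right bank: sample A, sample D, sample Q]
7. Boatman goes to the right bank with sample H and sample M.  [the left bank: — | the right bank: sample A, sample D, sample H, sample M, sample Q]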